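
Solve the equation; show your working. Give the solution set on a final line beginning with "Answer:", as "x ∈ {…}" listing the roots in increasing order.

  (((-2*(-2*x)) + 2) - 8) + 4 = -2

Step 1. [(((-2*(-2*x)) + 2) - 8) + 4 = -2] the outer +4 inverts by subtracting 4. So sub: ((-2*(-2*x)) + 2) - 8 = -6.
Step 2. [((-2*(-2*x)) + 2) - 8 = -6] peel the -8: add 8 from each side. So sub: (-2*(-2*x)) + 2 = 2.
Step 3. [(-2*(-2*x)) + 2 = 2] 2 comes off first (subtract 2) ⇒ sub: -2*(-2*x) = 0.
Step 4. [-2*(-2*x) = 0] LHS = -2·(…); ÷-2 both sides. So div: -2*x = 0.
Step 5. [-2*x = 0] -2 out front; divide by -2. So div: x = 0.

Answer: x ∈ {0}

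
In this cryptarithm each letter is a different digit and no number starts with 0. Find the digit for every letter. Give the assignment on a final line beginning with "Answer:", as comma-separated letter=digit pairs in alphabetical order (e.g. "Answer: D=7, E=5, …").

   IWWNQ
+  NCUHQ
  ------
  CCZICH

Step 1. [col 1: Q + Q ≡ H (mod 10)] column 1 (Q + Q ≡ H (mod 10), carry-in 0) doesn't pin H yet; pick H=2 and continue, so H=2.
Step 2. [C] the sum has 6 digits but both addends have 5; that extra leading digit C is the final carry, namely 1, so C=1.
Step 3. [col 1: Q + Q ≡ H (mod 10)] column 1: given H=2, carry-in 0, and digits 1,2 already taken and all letters distinct, Q+Q≡H (mod 10) forces Q=6. So Q=6.
Step 4. [col 2: N + H ≡ C (mod 10)] column 2: given H=2, C=1, carry-in 1, and digits 1,2,6 already taken and all letters distinct, N+H≡C (mod 10) forces N=8 ⇒ N=8.
Step 5. [col 3: W + U ≡ I (mod 10)] column 3 (W + U ≡ I (mod 10), carry-in 1) doesn't pin I yet; pick I=3 and continue ⇒ I=3.
Step 6. [col 3: W + U ≡ I (mod 10)] W=7 is one option consistent with column 3 (W + U ≡ I (mod 10), carry-in 1) — take it, so W=7.
Step 7. [col 3: W + U ≡ I (mod 10)] in column 3 we have W+U≡I with carry-in 1; given W=7, I=3 and digits 1,2,3,6,7,8 already taken and all letters distinct, that pins U to 5, so U=5.
Step 8. [col 4: W + C ≡ Z (mod 10)] column 4 reads W+C+carry(1)=Z with W=7, C=1; with digits 1,2,3,5,6,7,8 already taken and all letters distinct, the only value for Z is 9 ⇒ Z=9.

Answer: C=1, H=2, I=3, N=8, Q=6, U=5, W=7, Z=9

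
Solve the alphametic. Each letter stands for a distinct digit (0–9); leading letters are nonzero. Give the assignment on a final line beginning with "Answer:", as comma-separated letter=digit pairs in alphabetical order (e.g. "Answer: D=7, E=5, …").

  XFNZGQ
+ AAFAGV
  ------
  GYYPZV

Step 1. [col 1: Q + V ≡ V (mod 10)] in column 1 we have Q+V≡V with carry-in 0; given nothing yet and all letters distinct, none taken yet, that pins Q to 0. So Q=0.
Step 2. [col 1: Q + V ≡ V (mod 10)] V=9 is one option consistent with column 1 (Q + V ≡ V (mod 10), carry-in 0) — take it ⇒ V=9.
Step 3. [col 2: G + G ≡ Z (mod 10)] Z=2 is one option consistent with column 2 (G + G ≡ Z (mod 10), carry-in 0) — take it ⇒ Z=2.
Step 4. [col 2: G + G ≡ Z (mod 10)] several values work for G in column 2 (G + G ≡ Z (mod 10), carry-in 0); try G=6 ⇒ G=6.
Step 5. [col 3: Z + A ≡ P (mod 10)] A=4 is one option consistent with column 3 (Z + A ≡ P (mod 10), carry-in 1) — take it ⇒ A=4.
Step 6. [col 3: Z + A ≡ P (mod 10)] in column 3 we have Z+A≡P with carry-in 1; given Z=2, A=4 and digits 0,2,4,6,9 already taken and all letters distinct, that pins P to 7. So P=7.
Step 7. [col 4: N + F ≡ Y (mod 10)] F=8 is one option consistent with column 4 (N + F ≡ Y (mod 10), carry-in 0) — take it ⇒ F=8.
Step 8. [col 4: N + F ≡ Y (mod 10)] Y=3 is one option consistent with column 4 (N + F ≡ Y (mod 10), carry-in 0) — take it ⇒ Y=3.
Step 9. [col 4: N + F ≡ Y (mod 10)] from column 4 (F=8, Y=3, carry-in 0, digits 0,2,3,4,6,7,8,9 already taken and all letters distinct): N must equal 5 ⇒ N=5.
Step 10. [col 6: X + A ≡ G (mod 10)] column 6: given A=4, G=6, carry-in 1, and digits 0,2,3,4,5,6,7,8,9 already taken and all letters distinct, X+A≡G (mod 10) forces X=1. So X=1.

Answer: A=4, F=8, G=6, N=5, P=7, Q=0, V=9, X=1, Y=3, Z=2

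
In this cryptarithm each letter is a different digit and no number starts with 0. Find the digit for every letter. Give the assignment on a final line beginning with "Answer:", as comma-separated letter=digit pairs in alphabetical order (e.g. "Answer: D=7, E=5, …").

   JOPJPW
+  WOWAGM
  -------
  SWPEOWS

Step 1. [col 1: W + M ≡ S (mod 10)] column 1 (W + M ≡ S (mod 10), carry-in 0) doesn't pin W yet; pick W=3 and continue, so W=3.
Step 2. [col 1: W + M ≡ S (mod 10)] several values work for M in column 1 (W + M ≡ S (mod 10), carry-in 0); try M=8. So M=8.
Step 3. [col 1: W + M ≡ S (mod 10)] from column 1 (W=3, M=8, carry-in 0, digits 3,8 already taken and all letters distinct): S must equal 1, so S=1.
Step 4. [col 2: P + G ≡ W (mod 10)] P=0 is one option consistent with column 2 (P + G ≡ W (mod 10), carry-in 1) — take it, so P=0.
Step 5. [col 2: P + G ≡ W (mod 10)] in column 2 we have P+G≡W with carry-in 1; given P=0, W=3 and digits 0,1,3,8 already taken and all letters distinct, that pins G to 2, so G=2.
Step 6. [col 3: J + A ≡ O (mod 10)] no forcing yet in column 3 (carry-in 0); A=6 is free and consistent — try it. So A=6.
Step 7. [col 3: J + A ≡ O (mod 10)] column 3: given A=6, carry-in 0, and digits 0,1,2,3,6,8 already taken and all letters distinct, J+A≡O (mod 10) forces O=5 ⇒ O=5.
Step 8. [col 3: J + A ≡ O (mod 10)] column 3: given A=6, O=5, carry-in 0, and digits 0,1,2,3,5,6,8 already taken and all letters distinct, J+A≡O (mod 10) forces J=9, so J=9.
Step 9. [col 4: P + W ≡ E (mod 10)] in column 4 we have P+W≡E with carry-in 1; given P=0, W=3 and digits 0,1,2,3,5,6,8,9 already taken and all letters distinct, that pins E to 4 ⇒ E=4.

Answer: A=6, E=4, G=2, J=9, M=8, O=5, P=0, S=1, W=3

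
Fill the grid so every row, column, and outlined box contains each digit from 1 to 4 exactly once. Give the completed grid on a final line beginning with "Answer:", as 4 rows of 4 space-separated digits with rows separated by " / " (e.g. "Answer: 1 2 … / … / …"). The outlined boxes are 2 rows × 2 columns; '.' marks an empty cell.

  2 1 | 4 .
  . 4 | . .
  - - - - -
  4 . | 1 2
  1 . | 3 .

Step 1. [r2c4∈{1,3}] in row 2, 1 fits only at r2c4. So r2c4=1.
Step 2. [r3c2∈{3}] only 3 remains possible at r3c2, so r3c2=3.
Step 3. [r2c3∈{2}] nothing but 2 survives at r2c3 ⇒ r2c3=2.
Step 4. [r2c1∈{3}] nothing but 3 survives at r2c1, so r2c1=3.
Step 5. [r1c4∈{3}] nothing but 3 survives at r1c4. So r1c4=3.
Step 6. [r4c2∈{2}] nothing but 2 survives at r4c2, so r4c2=2.
Step 7. [r4c4∈{4}] r4c4's peers cover all but 4. So r4c4=4.

Answer: 2 1 4 3 / 3 4 2 1 / 4 3 1 2 / 1 2 3 4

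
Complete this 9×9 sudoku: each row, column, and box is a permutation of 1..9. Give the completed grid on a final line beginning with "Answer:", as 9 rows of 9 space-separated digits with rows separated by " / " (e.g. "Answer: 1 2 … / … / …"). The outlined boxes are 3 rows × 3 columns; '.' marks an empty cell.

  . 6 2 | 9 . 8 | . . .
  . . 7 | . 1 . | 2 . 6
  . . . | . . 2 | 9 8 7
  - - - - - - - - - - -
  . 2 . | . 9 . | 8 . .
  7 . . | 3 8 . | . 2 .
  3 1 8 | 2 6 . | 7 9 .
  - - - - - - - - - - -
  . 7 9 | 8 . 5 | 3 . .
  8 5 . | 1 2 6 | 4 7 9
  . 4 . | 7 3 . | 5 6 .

Step 1. [r4c4∈{4,5}] in box 5, 5 fits only at r4c4 ⇒ r4c4=5.
Step 2. [r2c4∈{4}] only 4 remains possible at r2c4, so r2c4=4.
Step 3. [r7c8∈{1}] r7c8 has the single candidate 1, so r7c8=1.
Step 4. [r5c3∈{4,5,6}] box 4 places 5 nowhere but r5c3 ⇒ r5c3=5.
Step 5. [r1c7∈{1}] r1c7's peers cover all but 1, so r1c7=1.
Step 6. [r6c6∈{4}] nothing but 4 survives at r6c6 ⇒ r6c6=4.
Step 7. [r5c9∈{1,4}] in row 5, 4 fits only at r5c9 ⇒ r5c9=4.
Step 8. [r1c8∈{3,4,5}] r1c8 is the only open cell in col 8 admitting 4 ⇒ r1c8=4.
Step 9. [r1c1∈{5}] only 5 remains possible at r1c1. So r1c1=5.
Step 10. [r7c1∈{2,6}] 6 has one home in row 7: r7c1. So r7c1=6.
Step 11. [r9c1∈{1,2}] across col 1, 2 lands solely at r9c1 ⇒ r9c1=2.
Step 12. [r4c8∈{3}] r4c8 has the single candidate 3. So r4c8=3.
Step 13. [r4c1∈{4}] nothing but 4 survives at r4c1 ⇒ r4c1=4.
Step 14. [r3c3∈{1,3,4}] 4 has one home in row 3: r3c3 ⇒ r3c3=4.
Step 15. [r2c2∈{3,8,9}] across row 2, 8 lands solely at r2c2. So r2c2=8.
Step 16. [r4c6∈{1,7}] 7 has one home in row 4: r4c6. So r4c6=7.
Step 17. [r3c1∈{1}] r3c1 is down to just 1, so r3c1=1.
Step 18. [r2c1∈{9}] r2c1's peers cover all but 9 ⇒ r2c1=9.
Step 19. [r5c7∈{6}] only 6 remains possible at r5c7. So r5c7=6.
Step 20. [r9c6∈{9}] r9c6 is down to just 9, so r9c6=9.
Step 21. [r4c3∈{6}] r4c3 is down to just 6, so r4c3=6.
Step 22. [r9c3∈{1}] r9c3's peers cover all but 1, so r9c3=1.
Step 23. [r6c9∈{5}] nothing but 5 survives at r6c9, so r6c9=5.
Step 24. [r1c9∈{3}] r1c9 has the single candidate 3 ⇒ r1c9=3.
Step 25. [r4c9∈{1}] r4c9's peers cover all but 1, so r4c9=1.
Step 26. [r7c5∈{4}] r7c5 has the single candidate 4. So r7c5=4.
Step 27. [r8c3∈{3}] r8c3 has the single candidate 3 ⇒ r8c3=3.
Step 28. [r1c5∈{7}] r1c5's peers cover all but 7. So r1c5=7.
Step 29. [r3c4∈{6}] r3c4 is down to just 6. So r3c4=6.
Step 30. [r7c9∈{2}] r7c9's peers cover all but 2. So r7c9=2.
Step 31. [r5c2∈{9}] only 9 remains possible at r5c2. So r5c2=9.
Step 32. [r3c2∈{3}] r3c2's peers cover all but 3 ⇒ r3c2=3.
Step 33. [r9c9∈{8}] r9c9's peers cover all but 8 ⇒ r9c9=8.
Step 34. [r2c6∈{3}] r2c6 has the single candidate 3, so r2c6=3.
Step 35. [r3c5∈{5}] r3c5 has the single candidate 5 ⇒ r3c5=5.
Step 36. [r2c8∈{5}] only 5 remains possible at r2c8, so r2c8=5.
Step 37. [r5c6∈{1}] only 1 remains possible at r5c6 ⇒ r5c6=1.

Answer: 5 6 2 9 7 8 1 4 3 / 9 8 7 4 1 3 2 5 6 / 1 3 4 6 5 2 9 8 7 / 4 2 6 5 9 7 8 3 1 / 7 9 5 3 8 1 6 2 4 / 3 1 8 2 6 4 7 9 5 / 6 7 9 8 4 5 3 1 2 / 8 5 3 1 2 6 4 7 9 / 2 4 1 7 3 9 5 6 8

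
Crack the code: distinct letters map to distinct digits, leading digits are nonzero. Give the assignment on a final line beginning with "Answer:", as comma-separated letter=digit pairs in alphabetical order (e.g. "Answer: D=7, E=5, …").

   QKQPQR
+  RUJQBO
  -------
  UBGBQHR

Step 1. [U] the sum has 7 digits but both addends have 6; that extra leading digit U is the final carry, namely 1. So U=1.
Step 2. [col 1: R + O ≡ R (mod 10)] in column 1 we have R+O≡R with carry-in 0; given nothing yet and digits 1 already taken and all letters distinct, that pins O to 0. So O=0.
Step 3. [col 1: R + O ≡ R (mod 10)] no forcing yet in column 1 (carry-in 0); R=7 is free and consistent — try it ⇒ R=7.
Step 4. [col 2: Q + B ≡ H (mod 10)] column 2 (Q + B ≡ H (mod 10), carry-in 0) doesn't pin H yet; pick H=3 and continue, so H=3.
Step 5. [col 2: Q + B ≡ H (mod 10)] several values work for B in column 2 (Q + B ≡ H (mod 10), carry-in 0); try B=5 ⇒ B=5.
Step 6. [col 2: Q + B ≡ H (mod 10)] column 2 reads Q+B+carry(0)=H with B=5, H=3; with digits 0,1,3,5,7 already taken and all letters distinct, the only value for Q is 8 ⇒ Q=8.
Step 7. [col 3: P + Q ≡ Q (mod 10)] in column 3 we have P+Q≡Q with carry-in 1; given Q=8 and digits 0,1,3,5,7,8 already taken and all letters distinct, that pins P to 9, so P=9.
Step 8. [col 4: Q + J ≡ B (mod 10)] in column 4 we have Q+J≡B with carry-in 1; given Q=8, B=5 and digits 0,1,3,5,7,8,9 already taken and all letters distinct, that pins J to 6, so J=6.
Step 9. [col 5: K + U ≡ G (mod 10)] column 5 reads K+U+carry(1)=G with U=1; with digits 0,1,3,5,6,7,8,9 already taken and all letters distinct, the only value for K is 2, so K=2.
Step 10. [col 5: K + U ≡ G (mod 10)] from column 5 (K=2, U=1, carry-in 1, digits 0,1,2,3,5,6,7,8,9 already taken and all letters distinct): G must equal 4, so G=4.

Answer: B=5, G=4, H=3, J=6, K=2, O=0, P=9, Q=8, R=7, U=1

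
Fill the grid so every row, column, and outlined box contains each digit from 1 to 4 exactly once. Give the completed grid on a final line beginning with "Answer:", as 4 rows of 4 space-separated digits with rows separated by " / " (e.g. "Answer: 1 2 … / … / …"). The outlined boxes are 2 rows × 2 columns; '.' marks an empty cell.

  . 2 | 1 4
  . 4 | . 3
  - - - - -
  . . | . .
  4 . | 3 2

Step 1. [r3c2∈{1,3}] r3c2 is the only open cell in col 2 admitting 3, so r3c2=3.
Step 2. [r4c2∈{1}] nothing but 1 survives at r4c2. So r4c2=1.
Step 3. [r3c4∈{1}] nothing but 1 survives at r3c4, so r3c4=1.
Step 4. [r3c1∈{2}] r3c1 has the single candidate 2, so r3c1=2.
Step 5. [r2c3∈{2}] r2c3 is down to just 2 ⇒ r2c3=2.
Step 6. [r2c1∈{1}] r2c1 is down to just 1 ⇒ r2c1=1.
Step 7. [r1c1∈{3}] r1c1 has the single candidate 3, so r1c1=3.
Step 8. [r3c3∈{4}] r3c3's peers cover all but 4. So r3c3=4.

Answer: 3 2 1 4 / 1 4 2 3 / 2 3 4 1 / 4 1 3 2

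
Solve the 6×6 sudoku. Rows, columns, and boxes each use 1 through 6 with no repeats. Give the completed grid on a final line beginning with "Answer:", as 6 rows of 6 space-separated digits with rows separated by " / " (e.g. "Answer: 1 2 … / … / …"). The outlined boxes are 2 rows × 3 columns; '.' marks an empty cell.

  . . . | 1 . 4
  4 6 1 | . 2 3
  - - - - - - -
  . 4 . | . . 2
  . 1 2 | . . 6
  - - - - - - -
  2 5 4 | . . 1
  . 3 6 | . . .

Step 1. [r2c4∈{5}] r2c4 has the single candidate 5. So r2c4=5.
Step 2. [r3c4∈{3}] nothing but 3 survives at r3c4. So r3c4=3.
Step 3. [r3c3∈{5}] nothing but 5 survives at r3c3 ⇒ r3c3=5.
Step 4. [r4c5∈{4,5}] row 4 places 5 nowhere but r4c5 ⇒ r4c5=5.
Step 5. [r1c1∈{3,5}] in row 1, 5 fits only at r1c1. So r1c1=5.
Step 6. [r1c5∈{6}] r1c5 has the single candidate 6, so r1c5=6.
Step 7. [r4c4∈{4}] r4c4 has the single candidate 4 ⇒ r4c4=4.
Step 8. [r1c2∈{2}] nothing but 2 survives at r1c2, so r1c2=2.
Step 9. [r5c4∈{6}] r5c4 has the single candidate 6, so r5c4=6.
Step 10. [r6c5∈{4}] r6c5 has the single candidate 4, so r6c5=4.
Step 11. [r3c5∈{1}] r3c5's peers cover all but 1, so r3c5=1.
Step 12. [r6c4∈{2}] r6c4 is down to just 2, so r6c4=2.
Step 13. [r4c1∈{3}] r4c1's peers cover all but 3 ⇒ r4c1=3.
Step 14. [r1c3∈{3}] nothing but 3 survives at r1c3 ⇒ r1c3=3.
Step 15. [r6c1∈{1}] only 1 remains possible at r6c1, so r6c1=1.
Step 16. [r3c1∈{6}] r3c1's peers cover all but 6 ⇒ r3c1=6.
Step 17. [r6c6∈{5}] r6c6 has the single candidate 5. So r6c6=5.
Step 18. [r5c5∈{3}] only 3 remains possible at r5c5, so r5c5=3.

Answer: 5 2 3 1 6 4 / 4 6 1 5 2 3 / 6 4 5 3 1 2 / 3 1 2 4 5 6 / 2 5 4 6 3 1 / 1 3 6 2 4 5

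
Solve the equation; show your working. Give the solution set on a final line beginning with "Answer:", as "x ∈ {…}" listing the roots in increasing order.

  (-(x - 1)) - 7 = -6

Step 1. [(-(x - 1)) - 7 = -6] -7 is outermost — add 7 both sides. So sub: -(x - 1) = 1.
Step 2. [-(x - 1) = 1] leading − — multiply by −1. So neg: x - 1 = -1.
Step 3. [x - 1 = -1] the outer -1 inverts by adding 1. So sub: x = 0.

Answer: x ∈ {0}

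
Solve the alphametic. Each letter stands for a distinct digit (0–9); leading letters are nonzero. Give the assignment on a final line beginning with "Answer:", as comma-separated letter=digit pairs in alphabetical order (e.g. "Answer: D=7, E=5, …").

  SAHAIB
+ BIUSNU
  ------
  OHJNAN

Step 1. [col 1: B + U ≡ N (mod 10)] column 1 (B + U ≡ N (mod 10), carry-in 0) doesn't pin N yet; pick N=0 and continue ⇒ N=0.
Step 2. [col 1: B + U ≡ N (mod 10)] column 1 (B + U ≡ N (mod 10), carry-in 0) doesn't pin U yet; pick U=7 and continue, so U=7.
Step 3. [col 1: B + U ≡ N (mod 10)] column 1: given U=7, N=0, carry-in 0, and digits 0,7 already taken and all letters distinct, B+U≡N (mod 10) forces B=3. So B=3.
Step 4. [col 2: I + N ≡ A (mod 10)] column 2 (I + N ≡ A (mod 10), carry-in 1) doesn't pin A yet; pick A=6 and continue, so A=6.
Step 5. [col 2: I + N ≡ A (mod 10)] in column 2 we have I+N≡A with carry-in 1; given N=0, A=6 and digits 0,3,6,7 already taken and all letters distinct, that pins I to 5 ⇒ I=5.
Step 6. [col 3: A + S ≡ N (mod 10)] column 3: given A=6, N=0, carry-in 0, and digits 0,3,5,6,7 already taken and all letters distinct, A+S≡N (mod 10) forces S=4 ⇒ S=4.
Step 7. [col 4: H + U ≡ J (mod 10)] column 4: given U=7, carry-in 1, and digits 0,3,4,5,6,7 already taken and all letters distinct, H+U≡J (mod 10) forces H=1 ⇒ H=1.
Step 8. [col 4: H + U ≡ J (mod 10)] in column 4 we have H+U≡J with carry-in 1; given H=1, U=7 and digits 0,1,3,4,5,6,7 already taken and all letters distinct, that pins J to 9. So J=9.
Step 9. [col 6: S + B ≡ O (mod 10)] column 6: given S=4, B=3, carry-in 1, and digits 0,1,3,4,5,6,7,9 already taken and all letters distinct, S+B≡O (mod 10) forces O=8. So O=8.

Answer: A=6, B=3, H=1, I=5, J=9, N=0, O=8, S=4, U=7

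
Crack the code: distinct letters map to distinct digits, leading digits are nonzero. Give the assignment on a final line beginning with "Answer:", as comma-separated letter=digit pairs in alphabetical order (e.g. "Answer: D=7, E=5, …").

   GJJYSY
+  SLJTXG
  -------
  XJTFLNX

Step 1. [col 1: Y + G ≡ X (mod 10)] no forcing yet in column 1 (carry-in 0); G=6 is free and consistent — try it. So G=6.
Step 2. [col 1: Y + G ≡ X (mod 10)] no forcing yet in column 1 (carry-in 0); X=1 is free and consistent — try it, so X=1.
Step 3. [col 1: Y + G ≡ X (mod 10)] column 1 reads Y+G+carry(0)=X with G=6, X=1; with digits 1,6 already taken and all letters distinct, the only value for Y is 5, so Y=5.
Step 4. [col 2: S + X ≡ N (mod 10)] several values work for N in column 2 (S + X ≡ N (mod 10), carry-in 1); try N=0, so N=0.
Step 5. [col 2: S + X ≡ N (mod 10)] from column 2 (X=1, N=0, carry-in 1, digits 0,1,5,6 already taken and all letters distinct): S must equal 8. So S=8.
Step 6. [col 3: Y + T ≡ L (mod 10)] no forcing yet in column 3 (carry-in 1); L=3 is free and consistent — try it. So L=3.
Step 7. [col 3: Y + T ≡ L (mod 10)] column 3: given Y=5, L=3, carry-in 1, and digits 0,1,3,5,6,8 already taken and all letters distinct, Y+T≡L (mod 10) forces T=7, so T=7.
Step 8. [col 4: J + J ≡ F (mod 10)] in column 4 we have J+J≡F with carry-in 1; given nothing yet and digits 0,1,3,5,6,7,8 already taken and all letters distinct, that pins J to 4. So J=4.
Step 9. [col 4: J + J ≡ F (mod 10)] column 4: given J=4, carry-in 1, and digits 0,1,3,4,5,6,7,8 already taken and all letters distinct, J+J≡F (mod 10) forces F=9, so F=9.

Answer: F=9, G=6, J=4, L=3, N=0, S=8, T=7, X=1, Y=5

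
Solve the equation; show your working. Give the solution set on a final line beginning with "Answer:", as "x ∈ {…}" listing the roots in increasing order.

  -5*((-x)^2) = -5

Step 1. [-5*((-x)^2) = -5] -5·(inner) — divide through by -5, so div: (-x)^2 = 1.
Step 2. [(-x)^2 = 1] LHS squared, RHS 1 ≥ 0: apply √ (±) ⇒ sqrt: -x = 1 or -1.
Step 3. [-x = 1 or -1] flip signs both sides. So neg: x = -1 or 1.

Answer: x ∈ {-1, 1}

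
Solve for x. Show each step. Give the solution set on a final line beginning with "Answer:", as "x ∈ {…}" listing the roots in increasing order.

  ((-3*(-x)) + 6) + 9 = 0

Step 1. [((-3*(-x)) + 6) + 9 = 0] 9 comes off first (subtract 9), so sub: (-3*(-x)) + 6 = -9.
Step 2. [(-3*(-x)) + 6 = -9] common factor -3 (LHS and -9) — divide through. So factor: (-x) - 2 = 3.
Step 3. [(-x) - 2 = 3] peel the -2: add 2 from each side. So sub: -x = 5.
Step 4. [-x = 5] LHS negated; negate both sides. So neg: x = -5.

Answer: x ∈ {-5}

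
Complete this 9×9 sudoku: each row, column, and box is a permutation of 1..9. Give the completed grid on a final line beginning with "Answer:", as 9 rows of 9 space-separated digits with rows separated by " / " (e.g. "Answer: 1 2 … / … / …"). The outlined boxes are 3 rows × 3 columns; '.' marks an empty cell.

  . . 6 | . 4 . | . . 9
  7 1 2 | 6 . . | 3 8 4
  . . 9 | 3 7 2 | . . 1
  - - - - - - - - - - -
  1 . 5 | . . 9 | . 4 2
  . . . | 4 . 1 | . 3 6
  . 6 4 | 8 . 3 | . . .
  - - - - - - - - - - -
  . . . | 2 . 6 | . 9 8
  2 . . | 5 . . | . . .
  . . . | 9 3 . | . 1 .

Step 1. [r4c2∈{3,7,8}] row 4 places 3 nowhere but r4c2 ⇒ r4c2=3.
Step 2. [r8c5∈{1,8}] across col 5, 8 lands solely at r8c5, so r8c5=8.
Step 3. [r9c7∈{2,4,5,6,7}] in row 9, 2 fits only at r9c7 ⇒ r9c7=2.
Step 4. [r5c2∈{2,7,8,9}] across col 2, 2 lands solely at r5c2 ⇒ r5c2=2.
Step 5. [r5c3∈{7,8}] across box 4, 7 lands solely at r5c3 ⇒ r5c3=7.
Step 6. [r5c1∈{8,9}] in box 4, 8 fits only at r5c1, so r5c1=8.
Step 7. [r3c2∈{4,5,8}] across row 3, 8 lands solely at r3c2, so r3c2=8.
Step 8. [r1c2∈{5}] only 5 remains possible at r1c2. So r1c2=5.
Step 9. [r1c7∈{7}] r1c7's peers cover all but 7, so r1c7=7.
Step 10. [r5c5∈{5}] r5c5's peers cover all but 5, so r5c5=5.
Step 11. [r7c2∈{4,7}] r7c2 is the only open cell in row 7 admitting 7. So r7c2=7.
Step 12. [r9c2∈{4}] r9c2 has the single candidate 4 ⇒ r9c2=4.
Step 13. [r8c6∈{4,7}] r8c6 is the only open cell in col 6 admitting 4, so r8c6=4.
Step 14. [r8c3∈{1,3}] r8c3 is the only open cell in row 8 admitting 1, so r8c3=1.
Step 15. [r6c7∈{1,5,9}] in row 6, 1 fits only at r6c7 ⇒ r6c7=1.
Step 16. [r8c7∈{6}] r8c7 has the single candidate 6, so r8c7=6.
Step 17. [r8c8∈{7}] r8c8 is down to just 7. So r8c8=7.
Step 18. [r9c9∈{5}] only 5 remains possible at r9c9 ⇒ r9c9=5.
Step 19. [r3c8∈{5,6}] row 3 places 6 nowhere but r3c8, so r3c8=6.
Step 20. [r1c1∈{3}] r1c1's peers cover all but 3 ⇒ r1c1=3.
Step 21. [r7c3∈{3}] r7c3 is down to just 3. So r7c3=3.
Step 22. [r4c5∈{6}] r4c5 has the single candidate 6. So r4c5=6.
Step 23. [r7c1∈{5}] r7c1 is down to just 5 ⇒ r7c1=5.
Step 24. [r8c2∈{9}] r8c2 has the single candidate 9 ⇒ r8c2=9.
Step 25. [r8c9∈{3}] nothing but 3 survives at r8c9, so r8c9=3.
Step 26. [r4c7∈{8}] r4c7's peers cover all but 8 ⇒ r4c7=8.
Step 27. [r2c5∈{9}] r2c5's peers cover all but 9. So r2c5=9.
Step 28. [r3c7∈{5}] r3c7 is down to just 5 ⇒ r3c7=5.
Step 29. [r6c9∈{7}] r6c9's peers cover all but 7 ⇒ r6c9=7.
Step 30. [r6c1∈{9}] nothing but 9 survives at r6c1, so r6c1=9.
Step 31. [r3c1∈{4}] r3c1's peers cover all but 4, so r3c1=4.
Step 32. [r7c7∈{4}] nothing but 4 survives at r7c7. So r7c7=4.
Step 33. [r5c7∈{9}] nothing but 9 survives at r5c7. So r5c7=9.
Step 34. [r9c6∈{7}] r9c6 is down to just 7 ⇒ r9c6=7.
Step 35. [r2c6∈{5}] r2c6 is down to just 5. So r2c6=5.
Step 36. [r9c3∈{8}] r9c3 is down to just 8, so r9c3=8.
Step 37. [r1c8∈{2}] r1c8 is down to just 2, so r1c8=2.
Step 38. [r1c4∈{1}] r1c4 is down to just 1 ⇒ r1c4=1.
Step 39. [r6c5∈{2}] only 2 remains possible at r6c5 ⇒ r6c5=2.
Step 40. [r7c5∈{1}] r7c5 is down to just 1. So r7c5=1.
Step 41. [r4c4∈{7}] only 7 remains possible at r4c4, so r4c4=7.
Step 42. [r9c1∈{6}] r9c1 is down to just 6. So r9c1=6.
Step 43. [r1c6∈{8}] only 8 remains possible at r1c6. So r1c6=8.
Step 44. [r6c8∈{5}] r6c8 is down to just 5, so r6c8=5.

Answer: 3 5 6 1 4 8 7 2 9 / 7 1 2 6 9 5 3 8 4 / 4 8 9 3 7 2 5 6 1 / 1 3 5 7 6 9 8 4 2 / 8 2 7 4 5 1 9 3 6 / 9 6 4 8 2 3 1 5 7 / 5 7 3 2 1 6 4 9 8 / 2 9 1 5 8 4 6 7 3 / 6 4 8 9 3 7 2 1 5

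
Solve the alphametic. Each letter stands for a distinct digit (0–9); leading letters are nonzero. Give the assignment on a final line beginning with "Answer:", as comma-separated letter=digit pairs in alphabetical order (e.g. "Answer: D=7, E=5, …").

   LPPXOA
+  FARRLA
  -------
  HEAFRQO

Step 1. [col 1: A + A ≡ O (mod 10)] no forcing yet in column 1 (carry-in 0); A=4 is free and consistent — try it. So A=4.
Step 2. [H] the sum has 7 digits but both addends have 6; that extra leading digit H is the final carry, namely 1, so H=1.
Step 3. [col 1: A + A ≡ O (mod 10)] column 1: given A=4, carry-in 0, and digits 1,4 already taken and all letters distinct, A+A≡O (mod 10) forces O=8, so O=8.
Step 4. [col 2: O + L ≡ Q (mod 10)] column 2 (O + L ≡ Q (mod 10), carry-in 0) doesn't pin L yet; pick L=5 and continue. So L=5.
Step 5. [col 2: O + L ≡ Q (mod 10)] column 2: given O=8, L=5, carry-in 0, and digits 1,4,5,8 already taken and all letters distinct, O+L≡Q (mod 10) forces Q=3. So Q=3.
Step 6. [col 3: X + R ≡ R (mod 10)] in column 3 we have X+R≡R with carry-in 1; given nothing yet and digits 1,3,4,5,8 already taken and all letters distinct, that pins X to 9 ⇒ X=9.
Step 7. [col 3: X + R ≡ R (mod 10)] several values work for R in column 3 (X + R ≡ R (mod 10), carry-in 1); try R=6. So R=6.
Step 8. [col 4: P + R ≡ F (mod 10)] from column 4 (R=6, carry-in 1, digits 1,3,4,5,6,8,9 already taken and all letters distinct): F must equal 7. So F=7.
Step 9. [col 4: P + R ≡ F (mod 10)] from column 4 (R=6, F=7, carry-in 1, digits 1,3,4,5,6,7,8,9 already taken and all letters distinct): P must equal 0 ⇒ P=0.
Step 10. [col 6: L + F ≡ E (mod 10)] from column 6 (L=5, F=7, carry-in 0, digits 0,1,3,4,5,6,7,8,9 already taken and all letters distinct): E must equal 2 ⇒ E=2.

Answer: A=4, E=2, F=7, H=1, L=5, O=8, P=0, Q=3, R=6, X=9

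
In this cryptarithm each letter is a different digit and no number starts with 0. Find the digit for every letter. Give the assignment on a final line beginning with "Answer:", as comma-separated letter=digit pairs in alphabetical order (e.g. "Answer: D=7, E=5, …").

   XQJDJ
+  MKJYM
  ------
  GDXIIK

Step 1. [G] the sum has 6 digits but both addends have 5; that extra leading digit G is the final carry, namely 1. So G=1.
Step 2. [col 1: J + M ≡ K (mod 10)] several values work for K in column 1 (J + M ≡ K (mod 10), carry-in 0); try K=3, so K=3.
Step 3. [col 1: J + M ≡ K (mod 10)] no forcing yet in column 1 (carry-in 0); J=9 is free and consistent — try it ⇒ J=9.
Step 4. [col 1: J + M ≡ K (mod 10)] column 1: given J=9, K=3, carry-in 0, and digits 1,3,9 already taken and all letters distinct, J+M≡K (mod 10) forces M=4, so M=4.
Step 5. [col 2: D + Y ≡ I (mod 10)] D=0 is one option consistent with column 2 (D + Y ≡ I (mod 10), carry-in 1) — take it. So D=0.
Step 6. [col 2: D + Y ≡ I (mod 10)] several values work for I in column 2 (D + Y ≡ I (mod 10), carry-in 1); try I=8 ⇒ I=8.
Step 7. [col 2: D + Y ≡ I (mod 10)] column 2 reads D+Y+carry(1)=I with D=0, I=8; with digits 0,1,3,4,8,9 already taken and all letters distinct, the only value for Y is 7. So Y=7.
Step 8. [col 4: Q + K ≡ X (mod 10)] in column 4 we have Q+K≡X with carry-in 1; given K=3 and digits 0,1,3,4,7,8,9 already taken and all letters distinct, that pins Q to 2. So Q=2.
Step 9. [col 4: Q + K ≡ X (mod 10)] in column 4 we have Q+K≡X with carry-in 1; given Q=2, K=3 and digits 0,1,2,3,4,7,8,9 already taken and all letters distinct, that pins X to 6, so X=6.

Answer: D=0, G=1, I=8, J=9, K=3, M=4, Q=2, X=6, Y=7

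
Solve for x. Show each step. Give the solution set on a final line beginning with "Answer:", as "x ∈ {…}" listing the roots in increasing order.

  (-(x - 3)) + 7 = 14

Step 1. [(-(x - 3)) + 7 = 14] 7 comes off first (subtract 7). So sub: -(x - 3) = 7.
Step 2. [-(x - 3) = 7] LHS negated; negate both sides, so neg: x - 3 = -7.
Step 3. [x - 3 = -7] add 3: x sits inside (… - 3), so sub: x = -4.

Answer: x ∈ {-4}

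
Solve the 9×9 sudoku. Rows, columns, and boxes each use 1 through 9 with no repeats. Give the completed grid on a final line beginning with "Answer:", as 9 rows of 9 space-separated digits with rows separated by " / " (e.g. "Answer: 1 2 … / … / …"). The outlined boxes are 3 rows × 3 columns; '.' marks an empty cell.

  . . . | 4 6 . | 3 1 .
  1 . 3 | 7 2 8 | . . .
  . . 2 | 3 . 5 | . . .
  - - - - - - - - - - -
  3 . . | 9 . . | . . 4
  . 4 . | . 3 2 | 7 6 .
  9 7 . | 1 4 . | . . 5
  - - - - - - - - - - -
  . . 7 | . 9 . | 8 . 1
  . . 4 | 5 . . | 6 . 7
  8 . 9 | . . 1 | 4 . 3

Step 1. [r4c2∈{1,2,5,6,8}] 2 has one home in box 4: r4c2. So r4c2=2.
Step 2. [r3c7∈{9}] r3c7's peers cover all but 9, so r3c7=9.
Step 3. [r4c8∈{8}] r4c8 is down to just 8 ⇒ r4c8=8.
Step 4. [r5c1∈{5}] r5c1 is down to just 5 ⇒ r5c1=5.
Step 5. [r1c3∈{5,8}] across col 3, 5 lands solely at r1c3. So r1c3=5.
Step 6. [r3c1∈{4,6,7}] col 1 places 4 nowhere but r3c1, so r3c1=4.
Step 7. [r7c1∈{2,6}] col 1 places 6 nowhere but r7c1. So r7c1=6.
Step 8. [r2c2∈{6,9}] 9 has one home in row 2: r2c2. So r2c2=9.
Step 9. [r8c6∈{3}] nothing but 3 survives at r8c6, so r8c6=3.
Step 10. [r6c3∈{6,8}] r6c3 is the only open cell in row 6 admitting 8, so r6c3=8.
Step 11. [r4c3∈{1,6}] across col 3, 6 lands solely at r4c3, so r4c3=6.
Step 12. [r7c4∈{2}] r7c4 has the single candidate 2, so r7c4=2.
Step 13. [r9c8∈{2,5}] 2 has one home in row 9: r9c8 ⇒ r9c8=2.
Step 14. [r7c8∈{5}] r7c8's peers cover all but 5, so r7c8=5.
Step 15. [r1c2∈{8}] r1c2 has the single candidate 8. So r1c2=8.
Step 16. [r4c5∈{5,7}] across row 4, 5 lands solely at r4c5. So r4c5=5.
Step 17. [r3c9∈{6,8}] 8 has one home in row 3: r3c9 ⇒ r3c9=8.
Step 18. [r9c2∈{5}] r9c2's peers cover all but 5, so r9c2=5.
Step 19. [r3c8∈{7}] only 7 remains possible at r3c8. So r3c8=7.
Step 20. [r1c6∈{9}] only 9 remains possible at r1c6, so r1c6=9.
Step 21. [r8c8∈{9}] r8c8's peers cover all but 9 ⇒ r8c8=9.
Step 22. [r5c9∈{9}] nothing but 9 survives at r5c9, so r5c9=9.
Step 23. [r4c6∈{7}] nothing but 7 survives at r4c6. So r4c6=7.
Step 24. [r2c7∈{5}] r2c7 is down to just 5. So r2c7=5.
Step 25. [r6c7∈{2}] only 2 remains possible at r6c7 ⇒ r6c7=2.
Step 26. [r8c1∈{2}] r8c1 has the single candidate 2. So r8c1=2.
Step 27. [r6c6∈{6}] nothing but 6 survives at r6c6 ⇒ r6c6=6.
Step 28. [r7c2∈{3}] r7c2 has the single candidate 3 ⇒ r7c2=3.
Step 29. [r2c8∈{4}] only 4 remains possible at r2c8, so r2c8=4.
Step 30. [r5c3∈{1}] r5c3 is down to just 1. So r5c3=1.
Step 31. [r1c1∈{7}] r1c1 is down to just 7 ⇒ r1c1=7.
Step 32. [r4c7∈{1}] r4c7's peers cover all but 1. So r4c7=1.
Step 33. [r9c4∈{6}] nothing but 6 survives at r9c4. So r9c4=6.
Step 34. [r5c4∈{8}] r5c4 has the single candidate 8 ⇒ r5c4=8.
Step 35. [r3c2∈{6}] r3c2 has the single candidate 6 ⇒ r3c2=6.
Step 36. [r2c9∈{6}] only 6 remains possible at r2c9, so r2c9=6.
Step 37. [r8c5∈{8}] nothing but 8 survives at r8c5 ⇒ r8c5=8.
Step 38. [r3c5∈{1}] r3c5's peers cover all but 1, so r3c5=1.
Step 39. [r8c2∈{1}] r8c2 is down to just 1, so r8c2=1.
Step 40. [r9c5∈{7}] nothing but 7 survives at r9c5 ⇒ r9c5=7.
Step 41. [r1c9∈{2}] r1c9's peers cover all but 2. So r1c9=2.
Step 42. [r7c6∈{4}] r7c6 has the single candidate 4 ⇒ r7c6=4.
Step 43. [r6c8∈{3}] r6c8's peers cover all but 3 ⇒ r6c8=3.

Answer: 7 8 5 4 6 9 3 1 2 / 1 9 3 7 2 8 5 4 6 / 4 6 2 3 1 5 9 7 8 / 3 2 6 9 5 7 1 8 4 / 5 4 1 8 3 2 7 6 9 / 9 7 8 1 4 6 2 3 5 / 6 3 7 2 9 4 8 5 1 / 2 1 4 5 8 3 6 9 7 / 8 5 9 6 7 1 4 2 3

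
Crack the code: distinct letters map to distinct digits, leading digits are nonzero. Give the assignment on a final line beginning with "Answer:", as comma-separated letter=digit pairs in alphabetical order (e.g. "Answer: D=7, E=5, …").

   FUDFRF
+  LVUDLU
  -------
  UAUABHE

Step 1. [col 1: F + U ≡ E (mod 10)] U=1 is one option consistent with column 1 (F + U ≡ E (mod 10), carry-in 0) — take it ⇒ U=1.
Step 2. [col 1: F + U ≡ E (mod 10)] column 1 (F + U ≡ E (mod 10), carry-in 0) doesn't pin E yet; pick E=7 and continue, so E=7.
Step 3. [col 1: F + U ≡ E (mod 10)] column 1 reads F+U+carry(0)=E with U=1, E=7; with digits 1,7 already taken and all letters distinct, the only value for F is 6 ⇒ F=6.
Step 4. [col 2: R + L ≡ H (mod 10)] no forcing yet in column 2 (carry-in 0); R=2 is free and consistent — try it. So R=2.
Step 5. [col 2: R + L ≡ H (mod 10)] no forcing yet in column 2 (carry-in 0); H=5 is free and consistent — try it ⇒ H=5.
Step 6. [col 2: R + L ≡ H (mod 10)] column 2: given R=2, H=5, carry-in 0, and digits 1,2,5,6,7 already taken and all letters distinct, R+L≡H (mod 10) forces L=3. So L=3.
Step 7. [col 3: F + D ≡ B (mod 10)] several values work for B in column 3 (F + D ≡ B (mod 10), carry-in 0); try B=4 ⇒ B=4.
Step 8. [col 3: F + D ≡ B (mod 10)] column 3 reads F+D+carry(0)=B with F=6, B=4; with digits 1,2,3,4,5,6,7 already taken and all letters distinct, the only value for D is 8, so D=8.
Step 9. [col 4: D + U ≡ A (mod 10)] column 4: given D=8, U=1, carry-in 1, and digits 1,2,3,4,5,6,7,8 already taken and all letters distinct, D+U≡A (mod 10) forces A=0. So A=0.
Step 10. [col 5: U + V ≡ U (mod 10)] from column 5 (U=1, carry-in 1, digits 0,1,2,3,4,5,6,7,8 already taken and all letters distinct): V must equal 9, so V=9.

Answer: A=0, B=4, D=8, E=7, F=6, H=5, L=3, R=2, U=1, V=9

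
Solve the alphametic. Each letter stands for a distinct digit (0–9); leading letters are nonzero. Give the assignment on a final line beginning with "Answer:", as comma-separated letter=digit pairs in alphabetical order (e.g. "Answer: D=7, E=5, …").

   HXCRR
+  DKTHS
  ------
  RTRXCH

Step 1. [col 1: R + S ≡ H (mod 10)] no forcing yet in column 1 (carry-in 0); H=5 is free and consistent — try it, so H=5.
Step 2. [col 1: R + S ≡ H (mod 10)] S=4 is one option consistent with column 1 (R + S ≡ H (mod 10), carry-in 0) — take it ⇒ S=4.
Step 3. [col 1: R + S ≡ H (mod 10)] column 1: given S=4, H=5, carry-in 0, and digits 4,5 already taken and all letters distinct, R+S≡H (mod 10) forces R=1. So R=1.
Step 4. [col 2: R + H ≡ C (mod 10)] in column 2 we have R+H≡C with carry-in 0; given R=1, H=5 and digits 1,4,5 already taken and all letters distinct, that pins C to 6 ⇒ C=6.
Step 5. [col 3: C + T ≡ X (mod 10)] X=9 is one option consistent with column 3 (C + T ≡ X (mod 10), carry-in 0) — take it. So X=9.
Step 6. [col 3: C + T ≡ X (mod 10)] from column 3 (C=6, X=9, carry-in 0, digits 1,4,5,6,9 already taken and all letters distinct): T must equal 3 ⇒ T=3.
Step 7. [col 4: X + K ≡ R (mod 10)] in column 4 we have X+K≡R with carry-in 0; given X=9, R=1 and digits 1,3,4,5,6,9 already taken and all letters distinct, that pins K to 2 ⇒ K=2.
Step 8. [col 5: H + D ≡ T (mod 10)] column 5: given H=5, T=3, carry-in 1, and digits 1,2,3,4,5,6,9 already taken and all letters distinct, H+D≡T (mod 10) forces D=7, so D=7.

Answer: C=6, D=7, H=5, K=2, R=1, S=4, T=3, X=9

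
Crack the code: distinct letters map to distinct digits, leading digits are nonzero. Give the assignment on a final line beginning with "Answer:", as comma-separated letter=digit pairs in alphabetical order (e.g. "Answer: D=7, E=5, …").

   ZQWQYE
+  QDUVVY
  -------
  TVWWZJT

Step 1. [col 1: E + Y ≡ T (mod 10)] T=1 is one option consistent with column 1 (E + Y ≡ T (mod 10), carry-in 0) — take it. So T=1.
Step 2. [col 1: E + Y ≡ T (mod 10)] no forcing yet in column 1 (carry-in 0); E=8 is free and consistent — try it ⇒ E=8.
Step 3. [col 1: E + Y ≡ T (mod 10)] column 1 reads E+Y+carry(0)=T with E=8, T=1; with digits 1,8 already taken and all letters distinct, the only value for Y is 3. So Y=3.
Step 4. [col 2: Y + V ≡ J (mod 10)] V=2 is one option consistent with column 2 (Y + V ≡ J (mod 10), carry-in 1) — take it. So V=2.
Step 5. [col 2: Y + V ≡ J (mod 10)] in column 2 we have Y+V≡J with carry-in 1; given Y=3, V=2 and digits 1,2,3,8 already taken and all letters distinct, that pins J to 6 ⇒ J=6.
Step 6. [col 3: Q + V ≡ Z (mod 10)] column 3 (Q + V ≡ Z (mod 10), carry-in 0) doesn't pin Z yet; pick Z=7 and continue. So Z=7.
Step 7. [col 3: Q + V ≡ Z (mod 10)] column 3 reads Q+V+carry(0)=Z with V=2, Z=7; with digits 1,2,3,6,7,8 already taken and all letters distinct, the only value for Q is 5 ⇒ Q=5.
Step 8. [col 4: W + U ≡ W (mod 10)] in column 4 we have W+U≡W with carry-in 0; given nothing yet and digits 1,2,3,5,6,7,8 already taken and all letters distinct, that pins U to 0. So U=0.
Step 9. [col 4: W + U ≡ W (mod 10)] no forcing yet in column 4 (carry-in 0); W=9 is free and consistent — try it ⇒ W=9.
Step 10. [col 5: Q + D ≡ W (mod 10)] column 5 reads Q+D+carry(0)=W with Q=5, W=9; with digits 0,1,2,3,5,6,7,8,9 already taken and all letters distinct, the only value for D is 4 ⇒ D=4.

Answer: D=4, E=8, J=6, Q=5, T=1, U=0, V=2, W=9, Y=3, Z=7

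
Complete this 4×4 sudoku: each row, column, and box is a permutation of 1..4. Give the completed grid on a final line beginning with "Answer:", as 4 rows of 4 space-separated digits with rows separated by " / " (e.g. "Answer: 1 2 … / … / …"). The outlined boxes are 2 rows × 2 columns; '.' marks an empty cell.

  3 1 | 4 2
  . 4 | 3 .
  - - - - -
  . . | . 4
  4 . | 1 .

Step 1. [r4c2∈{2,3}] row 4 places 2 nowhere but r4c2. So r4c2=2.
Step 2. [r2c1∈{2}] r2c1's peers cover all but 2, so r2c1=2.
Step 3. [r2c4∈{1}] r2c4 is down to just 1 ⇒ r2c4=1.
Step 4. [r3c2∈{3}] r3c2 has the single candidate 3, so r3c2=3.
Step 5. [r4c4∈{3}] r4c4 is down to just 3, so r4c4=3.
Step 6. [r3c3∈{2}] r3c3's peers cover all but 2 ⇒ r3c3=2.
Step 7. [r3c1∈{1}] r3c1 has the single candidate 1 ⇒ r3c1=1.

Answer: 3 1 4 2 / 2 4 3 1 / 1 3 2 4 / 4 2 1 3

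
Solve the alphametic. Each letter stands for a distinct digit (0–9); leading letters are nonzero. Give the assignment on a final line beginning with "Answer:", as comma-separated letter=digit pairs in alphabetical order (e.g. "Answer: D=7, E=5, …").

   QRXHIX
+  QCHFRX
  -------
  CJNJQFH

Step 1. [col 1: X + X ≡ H (mod 10)] no forcing yet in column 1 (carry-in 0); X=3 is free and consistent — try it. So X=3.
Step 2. [C] adding two 6-digit numbers gives at most 6+1 digits, and here it does — C is that final carry and must be 1, so C=1.
Step 3. [col 1: X + X ≡ H (mod 10)] in column 1 we have X+X≡H with carry-in 0; given X=3 and digits 1,3 already taken and all letters distinct, that pins H to 6 ⇒ H=6.
Step 4. [col 2: I + R ≡ F (mod 10)] F=9 is one option consistent with column 2 (I + R ≡ F (mod 10), carry-in 0) — take it, so F=9.
Step 5. [col 2: I + R ≡ F (mod 10)] column 2 (I + R ≡ F (mod 10), carry-in 0) doesn't pin R yet; pick R=2 and continue. So R=2.
Step 6. [col 2: I + R ≡ F (mod 10)] in column 2 we have I+R≡F with carry-in 0; given R=2, F=9 and digits 1,2,3,6,9 already taken and all letters distinct, that pins I to 7, so I=7.
Step 7. [col 3: H + F ≡ Q (mod 10)] column 3: given H=6, F=9, carry-in 0, and digits 1,2,3,6,7,9 already taken and all letters distinct, H+F≡Q (mod 10) forces Q=5. So Q=5.
Step 8. [col 4: X + H ≡ J (mod 10)] in column 4 we have X+H≡J with carry-in 1; given X=3, H=6 and digits 1,2,3,5,6,7,9 already taken and all letters distinct, that pins J to 0 ⇒ J=0.
Step 9. [col 5: R + C ≡ N (mod 10)] from column 5 (R=2, C=1, carry-in 1, digits 0,1,2,3,5,6,7,9 already taken and all letters distinct): N must equal 4. So N=4.

Answer: C=1, F=9, H=6, I=7, J=0, N=4, Q=5, R=2, X=3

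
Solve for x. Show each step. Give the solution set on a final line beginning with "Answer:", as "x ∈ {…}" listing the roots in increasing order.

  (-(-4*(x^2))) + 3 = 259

Step 1. [(-(-4*(x^2))) + 3 = 259] subtract 3: x sits inside (… + 3). So sub: -(-4*(x^2)) = 256.
Step 2. [-(-4*(x^2)) = 256] flip signs both sides. So neg: -4*(x^2) = -256.
Step 3. [-4*(x^2) = -256] -4·(inner) — divide through by -4 ⇒ div: x^2 = 64.
Step 4. [x^2 = 64] 64 ≥ 0, LHS is (·)² — take ±√, so sqrt: x = 8 or -8.

Answer: x ∈ {-8, 8}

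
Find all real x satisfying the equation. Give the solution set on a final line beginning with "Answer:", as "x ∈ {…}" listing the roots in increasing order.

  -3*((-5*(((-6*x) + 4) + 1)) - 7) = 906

Step 1. [-3*((-5*(((-6*x) + 4) + 1)) - 7) = 906] divide by the outer -3 ⇒ div: (-5*(((-6*x) + 4) + 1)) - 7 = -302.
Step 2. [(-5*(((-6*x) + 4) + 1)) - 7 = -302] add 7: x sits inside (… - 7). So sub: -5*(((-6*x) + 4) + 1) = -295.
Step 3. [-5*(((-6*x) + 4) + 1) = -295] -5·(inner) — divide through by -5, so div: ((-6*x) + 4) + 1 = 59.
Step 4. [((-6*x) + 4) + 1 = 59] subtract 1: x sits inside (… + 1) ⇒ sub: (-6*x) + 4 = 58.
Step 5. [(-6*x) + 4 = 58] 4 comes off first (subtract 4) ⇒ sub: -6*x = 54.
Step 6. [-6*x = 54] leading coefficient -6: divide by -6, so div: x = -9.

Answer: x ∈ {-9}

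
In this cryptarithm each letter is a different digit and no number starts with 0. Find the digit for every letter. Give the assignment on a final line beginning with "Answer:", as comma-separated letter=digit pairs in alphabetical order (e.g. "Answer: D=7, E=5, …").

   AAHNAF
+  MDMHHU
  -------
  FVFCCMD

Step 1. [col 1: F + U ≡ D (mod 10)] column 1 (F + U ≡ D (mod 10), carry-in 0) doesn't pin F yet; pick F=1 and continue ⇒ F=1.
Step 2. [col 1: F + U ≡ D (mod 10)] several values work for U in column 1 (F + U ≡ D (mod 10), carry-in 0); try U=6, so U=6.
Step 3. [col 1: F + U ≡ D (mod 10)] in column 1 we have F+U≡D with carry-in 0; given F=1, U=6 and digits 1,6 already taken and all letters distinct, that pins D to 7 ⇒ D=7.
Step 4. [col 2: A + H ≡ M (mod 10)] no forcing yet in column 2 (carry-in 0); H=5 is free and consistent — try it ⇒ H=5.
Step 5. [col 2: A + H ≡ M (mod 10)] several values work for M in column 2 (A + H ≡ M (mod 10), carry-in 0); try M=8 ⇒ M=8.
Step 6. [col 2: A + H ≡ M (mod 10)] in column 2 we have A+H≡M with carry-in 0; given H=5, M=8 and digits 1,5,6,7,8 already taken and all letters distinct, that pins A to 3. So A=3.
Step 7. [col 3: N + H ≡ C (mod 10)] column 3 (N + H ≡ C (mod 10), carry-in 0) doesn't pin C yet; pick C=4 and continue, so C=4.
Step 8. [col 3: N + H ≡ C (mod 10)] column 3: given H=5, C=4, carry-in 0, and digits 1,3,4,5,6,7,8 already taken and all letters distinct, N+H≡C (mod 10) forces N=9 ⇒ N=9.
Step 9. [col 6: A + M ≡ V (mod 10)] column 6: given A=3, M=8, carry-in 1, and digits 1,3,4,5,6,7,8,9 already taken and all letters distinct, A+M≡V (mod 10) forces V=2. So V=2.

Answer: A=3, C=4, D=7, F=1, H=5, M=8, N=9, U=6, V=2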